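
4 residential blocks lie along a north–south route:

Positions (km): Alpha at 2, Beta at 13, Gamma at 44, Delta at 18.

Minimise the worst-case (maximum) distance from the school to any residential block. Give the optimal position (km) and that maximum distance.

The 1-center on a line is the midpoint of the two extreme points: leftmost at 2, rightmost at 44.
Optimal location = (2 + 44)/2 = 23; maximum distance = (44 − 2)/2 = 21.

location 23, max distance 21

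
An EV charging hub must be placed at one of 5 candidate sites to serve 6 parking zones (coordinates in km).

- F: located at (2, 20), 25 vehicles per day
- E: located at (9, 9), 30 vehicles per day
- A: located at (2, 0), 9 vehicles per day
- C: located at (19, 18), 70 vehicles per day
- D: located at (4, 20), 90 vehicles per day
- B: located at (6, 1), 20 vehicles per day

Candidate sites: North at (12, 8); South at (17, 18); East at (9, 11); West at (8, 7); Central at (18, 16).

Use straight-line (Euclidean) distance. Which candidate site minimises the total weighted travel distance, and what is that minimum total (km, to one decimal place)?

Total weighted distance at each candidate:
  North (12, 8): total = 2937.5
  South (17, 18): total = 2679.2
  East (9, 11): total = 2452.3
  West (8, 7): total = 2947.6
  Central (18, 16): total = 2809.1
Minimum is at East with total 2452.3 km.

East, total 2452.3 km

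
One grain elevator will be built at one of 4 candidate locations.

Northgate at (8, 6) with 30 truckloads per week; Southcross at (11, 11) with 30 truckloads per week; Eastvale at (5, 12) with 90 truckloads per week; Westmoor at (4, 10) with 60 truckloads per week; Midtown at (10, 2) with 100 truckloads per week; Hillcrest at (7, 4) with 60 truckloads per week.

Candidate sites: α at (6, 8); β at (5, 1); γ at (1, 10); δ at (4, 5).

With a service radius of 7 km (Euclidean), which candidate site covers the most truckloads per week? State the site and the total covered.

Coverage radius r = 7 km; a point is covered iff (Δx)²+(Δy)² ≤ 7² = 49.
  α (6, 8): covers {Northgate, Southcross, Eastvale, Westmoor, Hillcrest} → 270
  β (5, 1): covers {Northgate, Midtown, Hillcrest} → 190
  γ (1, 10): covers {Eastvale, Westmoor} → 150
  δ (4, 5): covers {Northgate, Westmoor, Midtown, Hillcrest} → 250
Maximum coverage at α: 270 truckloads per week.

α, covering 270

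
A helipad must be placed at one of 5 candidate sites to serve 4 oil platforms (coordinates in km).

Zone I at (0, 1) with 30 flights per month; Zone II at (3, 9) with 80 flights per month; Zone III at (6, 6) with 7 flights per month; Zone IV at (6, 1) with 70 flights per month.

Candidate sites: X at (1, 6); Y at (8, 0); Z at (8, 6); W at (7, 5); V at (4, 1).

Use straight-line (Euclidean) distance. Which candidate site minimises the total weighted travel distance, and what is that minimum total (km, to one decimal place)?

Total weighted distance at each candidate:
  X (1, 6): total = 971.4
  Y (8, 0): total = 1266.3
  Z (8, 6): total = 1140.5
  W (7, 5): total = 992.9
  V (4, 1): total = 942.7
Minimum is at V with total 942.7 km.

V, total 942.7 km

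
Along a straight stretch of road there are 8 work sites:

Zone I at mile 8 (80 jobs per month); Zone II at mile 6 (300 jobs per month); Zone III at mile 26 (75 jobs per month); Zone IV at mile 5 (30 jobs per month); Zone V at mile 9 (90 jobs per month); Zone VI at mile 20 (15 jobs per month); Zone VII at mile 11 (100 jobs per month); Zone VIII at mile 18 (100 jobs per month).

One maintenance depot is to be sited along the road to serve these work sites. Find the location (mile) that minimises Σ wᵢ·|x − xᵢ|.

x = 8

For a sum of weighted absolute distances on a line, the optimum is the weighted median (not the mean). Total weight W = 790; half-weight = 395.
Sort by position and accumulate weight:
  mile 5 (Zone IV, w=30) → cum 30
  mile 6 (Zone II, w=300) → cum 330
  mile 8 (Zone I, w=80) → cum 410  ≥ 395 → median here
  mile 9 (Zone V, w=90) → cum 500
  mile 11 (Zone VII, w=100) → cum 600
  mile 18 (Zone VIII, w=100) → cum 700
  mile 20 (Zone VI, w=15) → cum 715
  mile 26 (Zone III, w=75) → cum 790
Optimal location: mile 8.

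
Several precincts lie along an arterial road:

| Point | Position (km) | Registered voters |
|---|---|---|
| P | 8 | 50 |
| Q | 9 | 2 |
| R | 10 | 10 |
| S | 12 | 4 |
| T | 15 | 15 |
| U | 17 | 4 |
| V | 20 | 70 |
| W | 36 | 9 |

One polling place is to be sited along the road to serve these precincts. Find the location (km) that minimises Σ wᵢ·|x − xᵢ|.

For a sum of weighted absolute distances on a line, the optimum is the weighted median (not the mean). Total weight W = 164; half-weight = 82.
Sort by position and accumulate weight:
  km 8 (P, w=50) → cum 50
  km 9 (Q, w=2) → cum 52
  km 10 (R, w=10) → cum 62
  km 12 (S, w=4) → cum 66
  km 15 (T, w=15) → cum 81
  km 17 (U, w=4) → cum 85  ≥ 82 → median here
  km 20 (V, w=70) → cum 155
  km 36 (W, w=9) → cum 164
Optimal location: km 17.

x = 17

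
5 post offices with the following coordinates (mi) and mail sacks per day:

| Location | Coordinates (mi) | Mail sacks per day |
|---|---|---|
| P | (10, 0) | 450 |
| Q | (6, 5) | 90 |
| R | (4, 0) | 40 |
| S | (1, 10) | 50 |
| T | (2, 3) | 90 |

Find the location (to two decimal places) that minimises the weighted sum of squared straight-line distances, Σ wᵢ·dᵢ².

The minimiser of Σwᵢ‖p−pᵢ‖² is the weighted centroid p* = (Σwᵢpᵢ)/(Σwᵢ).
Σwᵢ = 720.
Σwᵢxᵢ = 450·10 + 90·6 + 40·4 + 50·1 + 90·2 = 5430.
Σwᵢyᵢ = 450·0 + 90·5 + 40·0 + 50·10 + 90·3 = 1220.
x* = 5430/720 = 7.54, y* = 1220/720 = 1.69.

(7.54, 1.69)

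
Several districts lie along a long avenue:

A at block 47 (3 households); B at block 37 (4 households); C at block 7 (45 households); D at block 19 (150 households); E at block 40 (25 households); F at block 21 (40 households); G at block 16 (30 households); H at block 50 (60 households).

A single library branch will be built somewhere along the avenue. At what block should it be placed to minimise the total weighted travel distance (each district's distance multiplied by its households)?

x = 19

For a sum of weighted absolute distances on a line, the optimum is the weighted median (not the mean). Total weight W = 357; half-weight = 178.5.
Sort by position and accumulate weight:
  block 7 (C, w=45) → cum 45
  block 16 (G, w=30) → cum 75
  block 19 (D, w=150) → cum 225  ≥ 178.5 → median here
  block 21 (F, w=40) → cum 265
  block 37 (B, w=4) → cum 269
  block 40 (E, w=25) → cum 294
  block 47 (A, w=3) → cum 297
  block 50 (H, w=60) → cum 357
Optimal location: block 19.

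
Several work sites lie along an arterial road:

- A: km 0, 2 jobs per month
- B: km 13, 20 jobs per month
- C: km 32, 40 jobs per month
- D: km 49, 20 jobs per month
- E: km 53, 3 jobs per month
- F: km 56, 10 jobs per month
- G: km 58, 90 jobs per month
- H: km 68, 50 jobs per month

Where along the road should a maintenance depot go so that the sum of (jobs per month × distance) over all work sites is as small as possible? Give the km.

x = 58

For a sum of weighted absolute distances on a line, the optimum is the weighted median (not the mean). Total weight W = 235; half-weight = 117.5.
Sort by position and accumulate weight:
  km 0 (A, w=2) → cum 2
  km 13 (B, w=20) → cum 22
  km 32 (C, w=40) → cum 62
  km 49 (D, w=20) → cum 82
  km 53 (E, w=3) → cum 85
  km 56 (F, w=10) → cum 95
  km 58 (G, w=90) → cum 185  ≥ 117.5 → median here
  km 68 (H, w=50) → cum 235
Optimal location: km 58.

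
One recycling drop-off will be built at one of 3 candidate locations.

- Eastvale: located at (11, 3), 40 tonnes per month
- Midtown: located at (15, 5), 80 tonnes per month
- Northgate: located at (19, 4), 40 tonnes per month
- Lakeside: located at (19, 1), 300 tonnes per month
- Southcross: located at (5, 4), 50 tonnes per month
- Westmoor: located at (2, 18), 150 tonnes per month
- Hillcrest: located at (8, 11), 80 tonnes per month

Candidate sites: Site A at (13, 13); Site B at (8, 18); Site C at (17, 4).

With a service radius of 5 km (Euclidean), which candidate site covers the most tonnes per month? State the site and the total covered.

Coverage radius r = 5 km; a point is covered iff (Δx)²+(Δy)² ≤ 5² = 25.
  Site A (13, 13): covers {none} → 0
  Site B (8, 18): covers {none} → 0
  Site C (17, 4): covers {Midtown, Northgate, Lakeside} → 420
Maximum coverage at Site C: 420 tonnes per month.

Site C, covering 420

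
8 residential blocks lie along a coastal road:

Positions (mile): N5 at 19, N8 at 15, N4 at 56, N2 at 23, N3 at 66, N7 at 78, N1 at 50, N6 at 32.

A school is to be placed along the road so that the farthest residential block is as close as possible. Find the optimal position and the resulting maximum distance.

The 1-center on a line is the midpoint of the two extreme points: leftmost at 15, rightmost at 78.
Optimal location = (15 + 78)/2 = 46.5; maximum distance = (78 − 15)/2 = 31.5.

location 46.5, max distance 31.5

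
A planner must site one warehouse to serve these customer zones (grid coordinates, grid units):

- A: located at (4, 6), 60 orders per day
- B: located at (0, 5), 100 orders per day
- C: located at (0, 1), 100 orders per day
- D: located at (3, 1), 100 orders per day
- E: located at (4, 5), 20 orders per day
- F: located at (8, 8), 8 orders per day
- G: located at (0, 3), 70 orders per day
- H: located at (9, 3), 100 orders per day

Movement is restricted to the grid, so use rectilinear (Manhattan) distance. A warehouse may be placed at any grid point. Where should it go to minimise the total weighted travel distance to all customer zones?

Manhattan distance separates: Σwᵢ(|x−xᵢ|+|y−yᵢ|) = Σwᵢ|x−xᵢ| + Σwᵢ|y−yᵢ|, so x and y are optimised independently as 1-D weighted medians.
Total weight W = 558; half = 279.
x-coordinate, sorted with cumulative weight:
  x=0 (B, w=100) cum 100
  x=0 (C, w=100) cum 200
  x=0 (G, w=70) cum 270
  x=3 (D, w=100) cum 370  ← median
  x=4 (A, w=60) cum 430
  x=4 (E, w=20) cum 450
  x=8 (F, w=8) cum 458
  x=9 (H, w=100) cum 558
⇒ x* = 3
y-coordinate, sorted with cumulative weight:
  y=1 (C, w=100) cum 100
  y=1 (D, w=100) cum 200
  y=3 (G, w=70) cum 270
  y=3 (H, w=100) cum 370  ← median
  y=5 (B, w=100) cum 470
  y=5 (E, w=20) cum 490
  y=6 (A, w=60) cum 550
  y=8 (F, w=8) cum 558
⇒ y* = 3

(3, 3)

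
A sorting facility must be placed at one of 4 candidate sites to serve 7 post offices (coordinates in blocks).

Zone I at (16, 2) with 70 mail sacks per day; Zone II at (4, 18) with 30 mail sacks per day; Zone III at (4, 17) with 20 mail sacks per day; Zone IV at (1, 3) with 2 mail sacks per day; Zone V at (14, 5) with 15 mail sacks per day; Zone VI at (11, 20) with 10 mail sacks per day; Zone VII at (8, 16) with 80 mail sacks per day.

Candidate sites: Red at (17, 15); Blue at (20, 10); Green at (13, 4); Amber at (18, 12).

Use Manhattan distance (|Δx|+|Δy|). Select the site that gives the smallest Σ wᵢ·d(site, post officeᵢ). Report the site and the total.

Red, total 2921 blocks

Total weighted distance at each candidate:
  Red (17, 15): total = 2921
  Blue (20, 10): total = 3867
  Green (13, 4): total = 3076
  Amber (18, 12): total = 3307
Minimum is at Red with total 2921 blocks.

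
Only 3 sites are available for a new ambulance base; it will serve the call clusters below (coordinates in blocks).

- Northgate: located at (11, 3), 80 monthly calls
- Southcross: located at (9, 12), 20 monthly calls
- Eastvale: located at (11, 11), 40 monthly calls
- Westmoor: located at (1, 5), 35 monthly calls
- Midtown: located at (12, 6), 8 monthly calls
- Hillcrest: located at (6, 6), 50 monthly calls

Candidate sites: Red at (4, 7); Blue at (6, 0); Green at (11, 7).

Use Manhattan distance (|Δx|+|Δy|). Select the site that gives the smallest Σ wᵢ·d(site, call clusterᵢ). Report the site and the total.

Total weighted distance at each candidate:
  Red (4, 7): total = 1917
  Blue (6, 0): total = 2326
  Green (11, 7): total = 1356
Minimum is at Green with total 1356 blocks.

Green, total 1356 blocks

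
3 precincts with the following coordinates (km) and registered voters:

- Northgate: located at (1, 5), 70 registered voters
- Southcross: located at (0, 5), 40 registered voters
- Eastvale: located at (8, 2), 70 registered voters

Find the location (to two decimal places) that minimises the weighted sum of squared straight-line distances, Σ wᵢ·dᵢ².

(3.50, 3.83)

The minimiser of Σwᵢ‖p−pᵢ‖² is the weighted centroid p* = (Σwᵢpᵢ)/(Σwᵢ).
Σwᵢ = 180.
Σwᵢxᵢ = 70·1 + 40·0 + 70·8 = 630.
Σwᵢyᵢ = 70·5 + 40·5 + 70·2 = 690.
x* = 630/180 = 3.50, y* = 690/180 = 3.83.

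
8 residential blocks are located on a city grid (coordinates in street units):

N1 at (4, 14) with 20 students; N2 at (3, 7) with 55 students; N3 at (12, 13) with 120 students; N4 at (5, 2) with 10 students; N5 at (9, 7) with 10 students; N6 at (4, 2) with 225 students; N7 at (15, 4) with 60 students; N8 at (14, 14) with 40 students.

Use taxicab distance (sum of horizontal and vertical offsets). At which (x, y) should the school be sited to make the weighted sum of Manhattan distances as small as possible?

Manhattan distance separates: Σwᵢ(|x−xᵢ|+|y−yᵢ|) = Σwᵢ|x−xᵢ| + Σwᵢ|y−yᵢ|, so x and y are optimised independently as 1-D weighted medians.
Total weight W = 540; half = 270.
x-coordinate, sorted with cumulative weight:
  x=3 (N2, w=55) cum 55
  x=4 (N1, w=20) cum 75
  x=4 (N6, w=225) cum 300  ← median
  x=5 (N4, w=10) cum 310
  x=9 (N5, w=10) cum 320
  x=12 (N3, w=120) cum 440
  x=14 (N8, w=40) cum 480
  x=15 (N7, w=60) cum 540
⇒ x* = 4
y-coordinate, sorted with cumulative weight:
  y=2 (N4, w=10) cum 10
  y=2 (N6, w=225) cum 235
  y=4 (N7, w=60) cum 295  ← median
  y=7 (N2, w=55) cum 350
  y=7 (N5, w=10) cum 360
  y=13 (N3, w=120) cum 480
  y=14 (N1, w=20) cum 500
  y=14 (N8, w=40) cum 540
⇒ y* = 4

(4, 4)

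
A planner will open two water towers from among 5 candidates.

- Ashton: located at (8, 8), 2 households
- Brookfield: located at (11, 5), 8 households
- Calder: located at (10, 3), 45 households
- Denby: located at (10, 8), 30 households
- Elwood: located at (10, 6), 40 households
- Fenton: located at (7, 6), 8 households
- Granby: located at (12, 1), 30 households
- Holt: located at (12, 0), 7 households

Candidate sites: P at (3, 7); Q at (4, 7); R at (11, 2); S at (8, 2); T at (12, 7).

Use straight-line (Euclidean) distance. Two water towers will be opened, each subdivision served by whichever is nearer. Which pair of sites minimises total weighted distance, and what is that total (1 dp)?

Evaluate every pair (each demand assigned to the nearer of the two):
  {R, T}: total = 345.2
  {S, T}: total = 471.3
  {Q, R}: total = 526.7
  {P, R}: total = 536.3
  {R, S}: total = 538.1
  {Q, T}: total = 638.2
  {P, T}: total = 645.9
  {Q, S}: total = 684.5
  {P, S}: total = 701.4
  {P, Q}: total = 1216.5
Best pair: {R, T} with total 345.2.

{R, T}, total 345.2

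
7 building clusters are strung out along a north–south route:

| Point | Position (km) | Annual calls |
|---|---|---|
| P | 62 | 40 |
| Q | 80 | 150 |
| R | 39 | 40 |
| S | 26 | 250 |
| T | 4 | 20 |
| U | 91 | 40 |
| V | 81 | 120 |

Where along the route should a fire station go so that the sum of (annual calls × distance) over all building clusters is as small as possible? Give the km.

x = 62

For a sum of weighted absolute distances on a line, the optimum is the weighted median (not the mean). Total weight W = 660; half-weight = 330.
Sort by position and accumulate weight:
  km 4 (T, w=20) → cum 20
  km 26 (S, w=250) → cum 270
  km 39 (R, w=40) → cum 310
  km 62 (P, w=40) → cum 350  ≥ 330 → median here
  km 80 (Q, w=150) → cum 500
  km 81 (V, w=120) → cum 620
  km 91 (U, w=40) → cum 660
Optimal location: km 62.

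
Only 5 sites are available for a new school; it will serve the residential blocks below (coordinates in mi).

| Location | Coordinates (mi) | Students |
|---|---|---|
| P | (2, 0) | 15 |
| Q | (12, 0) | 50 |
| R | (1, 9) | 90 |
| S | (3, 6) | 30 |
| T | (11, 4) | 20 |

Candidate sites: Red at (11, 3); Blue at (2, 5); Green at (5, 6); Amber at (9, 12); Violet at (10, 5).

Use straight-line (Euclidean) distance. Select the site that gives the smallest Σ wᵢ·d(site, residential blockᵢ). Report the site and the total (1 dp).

Green, total 1198.1 mi

Total weighted distance at each candidate:
  Red (11, 3): total = 1626.3
  Blue (2, 5): total = 1228.6
  Green (5, 6): total = 1198.1
  Amber (9, 12): total = 2015.3
  Violet (10, 5): total = 1537.6
Minimum is at Green with total 1198.1 mi.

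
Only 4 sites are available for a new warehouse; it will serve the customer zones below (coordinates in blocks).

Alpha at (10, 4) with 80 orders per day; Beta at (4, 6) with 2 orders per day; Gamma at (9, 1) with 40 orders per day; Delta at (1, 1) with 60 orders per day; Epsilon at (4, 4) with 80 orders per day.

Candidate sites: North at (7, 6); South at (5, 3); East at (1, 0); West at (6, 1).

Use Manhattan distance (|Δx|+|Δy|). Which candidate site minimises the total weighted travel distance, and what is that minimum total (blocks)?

Total weighted distance at each candidate:
  North (7, 6): total = 1746
  South (5, 3): total = 1248
  East (1, 0): total = 2038
  West (6, 1): total = 1394
Minimum is at South with total 1248 blocks.

South, total 1248 blocks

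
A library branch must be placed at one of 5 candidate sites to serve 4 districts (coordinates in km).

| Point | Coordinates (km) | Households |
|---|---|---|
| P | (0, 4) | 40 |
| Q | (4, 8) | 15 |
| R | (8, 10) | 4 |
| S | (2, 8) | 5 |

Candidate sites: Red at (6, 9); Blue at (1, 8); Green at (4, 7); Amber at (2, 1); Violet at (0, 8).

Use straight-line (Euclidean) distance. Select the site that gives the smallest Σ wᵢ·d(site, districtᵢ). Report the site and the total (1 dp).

Blue, total 244.0 km

Total weighted distance at each candidate:
  Red (6, 9): total = 375.5
  Blue (1, 8): total = 244.0
  Green (4, 7): total = 246.2
  Amber (2, 1): total = 331.7
  Violet (0, 8): total = 263.0
Minimum is at Blue with total 244.0 km.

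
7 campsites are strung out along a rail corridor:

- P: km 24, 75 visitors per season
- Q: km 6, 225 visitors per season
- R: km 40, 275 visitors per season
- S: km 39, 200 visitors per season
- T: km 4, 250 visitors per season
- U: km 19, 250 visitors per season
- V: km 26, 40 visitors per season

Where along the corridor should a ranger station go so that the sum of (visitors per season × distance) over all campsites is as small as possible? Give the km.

For a sum of weighted absolute distances on a line, the optimum is the weighted median (not the mean). Total weight W = 1315; half-weight = 657.5.
Sort by position and accumulate weight:
  km 4 (T, w=250) → cum 250
  km 6 (Q, w=225) → cum 475
  km 19 (U, w=250) → cum 725  ≥ 657.5 → median here
  km 24 (P, w=75) → cum 800
  km 26 (V, w=40) → cum 840
  km 39 (S, w=200) → cum 1040
  km 40 (R, w=275) → cum 1315
Optimal location: km 19.

x = 19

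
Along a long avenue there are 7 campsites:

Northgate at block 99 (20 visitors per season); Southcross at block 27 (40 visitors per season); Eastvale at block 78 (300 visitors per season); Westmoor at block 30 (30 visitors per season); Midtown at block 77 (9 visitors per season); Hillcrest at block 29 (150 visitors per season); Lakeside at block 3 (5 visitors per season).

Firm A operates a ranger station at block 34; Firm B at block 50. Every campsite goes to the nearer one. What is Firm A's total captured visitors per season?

The indifferent point is the midpoint (34+50)/2 = 42; campsites left of it (closer to Firm A at 34) go to Firm A, those right go to Firm B.
  Lakeside at 3 (w=5) → Firm A
  Southcross at 27 (w=40) → Firm A
  Hillcrest at 29 (w=150) → Firm A
  Westmoor at 30 (w=30) → Firm A
  Midtown at 77 (w=9) → Firm B
  Eastvale at 78 (w=300) → Firm B
  Northgate at 99 (w=20) → Firm B
Firm A captures 225; Firm B captures 329.

225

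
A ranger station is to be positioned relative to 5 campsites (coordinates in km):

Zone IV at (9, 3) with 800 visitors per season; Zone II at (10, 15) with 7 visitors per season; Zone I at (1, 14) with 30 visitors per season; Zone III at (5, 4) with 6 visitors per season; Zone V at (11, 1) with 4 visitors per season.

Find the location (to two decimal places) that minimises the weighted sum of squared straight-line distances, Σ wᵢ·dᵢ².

The minimiser of Σwᵢ‖p−pᵢ‖² is the weighted centroid p* = (Σwᵢpᵢ)/(Σwᵢ).
Σwᵢ = 847.
Σwᵢxᵢ = 800·9 + 7·10 + 30·1 + 6·5 + 4·11 = 7374.
Σwᵢyᵢ = 800·3 + 7·15 + 30·14 + 6·4 + 4·1 = 2953.
x* = 7374/847 = 8.71, y* = 2953/847 = 3.49.

(8.71, 3.49)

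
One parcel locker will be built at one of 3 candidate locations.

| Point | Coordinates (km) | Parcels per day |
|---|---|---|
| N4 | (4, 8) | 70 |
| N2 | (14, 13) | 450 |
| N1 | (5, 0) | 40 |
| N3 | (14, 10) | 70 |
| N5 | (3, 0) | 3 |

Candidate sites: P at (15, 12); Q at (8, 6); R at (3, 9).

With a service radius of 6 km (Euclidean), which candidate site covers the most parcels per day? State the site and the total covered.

Coverage radius r = 6 km; a point is covered iff (Δx)²+(Δy)² ≤ 6² = 36.
  P (15, 12): covers {N2, N3} → 520
  Q (8, 6): covers {N4} → 70
  R (3, 9): covers {N4} → 70
Maximum coverage at P: 520 parcels per day.

P, covering 520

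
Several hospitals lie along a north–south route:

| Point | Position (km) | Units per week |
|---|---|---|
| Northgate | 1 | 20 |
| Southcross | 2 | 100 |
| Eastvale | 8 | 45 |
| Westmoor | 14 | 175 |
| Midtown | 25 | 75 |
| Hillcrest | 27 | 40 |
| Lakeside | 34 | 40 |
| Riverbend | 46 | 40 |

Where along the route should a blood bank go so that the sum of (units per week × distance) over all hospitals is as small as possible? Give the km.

For a sum of weighted absolute distances on a line, the optimum is the weighted median (not the mean). Total weight W = 535; half-weight = 267.5.
Sort by position and accumulate weight:
  km 1 (Northgate, w=20) → cum 20
  km 2 (Southcross, w=100) → cum 120
  km 8 (Eastvale, w=45) → cum 165
  km 14 (Westmoor, w=175) → cum 340  ≥ 267.5 → median here
  km 25 (Midtown, w=75) → cum 415
  km 27 (Hillcrest, w=40) → cum 455
  km 34 (Lakeside, w=40) → cum 495
  km 46 (Riverbend, w=40) → cum 535
Optimal location: km 14.

x = 14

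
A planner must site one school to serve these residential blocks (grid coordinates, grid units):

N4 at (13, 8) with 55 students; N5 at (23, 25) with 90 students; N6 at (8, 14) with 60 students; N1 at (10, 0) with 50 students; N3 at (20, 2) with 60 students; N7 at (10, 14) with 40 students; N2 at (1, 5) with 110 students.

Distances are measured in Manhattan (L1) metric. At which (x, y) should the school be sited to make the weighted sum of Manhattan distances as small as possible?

Manhattan distance separates: Σwᵢ(|x−xᵢ|+|y−yᵢ|) = Σwᵢ|x−xᵢ| + Σwᵢ|y−yᵢ|, so x and y are optimised independently as 1-D weighted medians.
Total weight W = 465; half = 232.5.
x-coordinate, sorted with cumulative weight:
  x=1 (N2, w=110) cum 110
  x=8 (N6, w=60) cum 170
  x=10 (N1, w=50) cum 220
  x=10 (N7, w=40) cum 260  ← median
  x=13 (N4, w=55) cum 315
  x=20 (N3, w=60) cum 375
  x=23 (N5, w=90) cum 465
⇒ x* = 10
y-coordinate, sorted with cumulative weight:
  y=0 (N1, w=50) cum 50
  y=2 (N3, w=60) cum 110
  y=5 (N2, w=110) cum 220
  y=8 (N4, w=55) cum 275  ← median
  y=14 (N6, w=60) cum 335
  y=14 (N7, w=40) cum 375
  y=25 (N5, w=90) cum 465
⇒ y* = 8

(10, 8)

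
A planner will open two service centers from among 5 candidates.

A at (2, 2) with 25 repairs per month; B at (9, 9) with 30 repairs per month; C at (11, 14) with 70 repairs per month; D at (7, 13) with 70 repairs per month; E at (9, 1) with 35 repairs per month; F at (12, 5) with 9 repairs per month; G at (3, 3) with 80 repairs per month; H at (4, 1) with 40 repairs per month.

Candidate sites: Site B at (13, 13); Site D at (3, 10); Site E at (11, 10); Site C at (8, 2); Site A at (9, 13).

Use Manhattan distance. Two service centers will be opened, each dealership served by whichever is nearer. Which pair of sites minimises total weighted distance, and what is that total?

Evaluate every pair (each demand assigned to the nearer of the two):
  {Site C, Site A}: total = 1433
  {Site E, Site C}: total = 1814
  {Site B, Site C}: total = 1833
  {Site D, Site A}: total = 2174
  {Site D, Site E}: total = 2484
  {Site D, Site C}: total = 2503
  {Site B, Site D}: total = 2631
  {Site E, Site A}: total = 3144
  {Site B, Site A}: total = 3381
  {Site B, Site E}: total = 3424
Best pair: {Site C, Site A} with total 1433.

{Site C, Site A}, total 1433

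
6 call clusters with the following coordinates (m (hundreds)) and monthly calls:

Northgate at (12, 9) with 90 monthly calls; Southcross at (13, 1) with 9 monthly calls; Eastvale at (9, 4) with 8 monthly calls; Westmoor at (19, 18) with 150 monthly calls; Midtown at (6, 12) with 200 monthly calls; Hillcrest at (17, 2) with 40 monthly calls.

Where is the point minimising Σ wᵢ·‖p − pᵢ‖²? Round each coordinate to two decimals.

The minimiser of Σwᵢ‖p−pᵢ‖² is the weighted centroid p* = (Σwᵢpᵢ)/(Σwᵢ).
Σwᵢ = 497.
Σwᵢxᵢ = 90·12 + 9·13 + 8·9 + 150·19 + 200·6 + 40·17 = 5999.
Σwᵢyᵢ = 90·9 + 9·1 + 8·4 + 150·18 + 200·12 + 40·2 = 6031.
x* = 5999/497 = 12.07, y* = 6031/497 = 12.13.

(12.07, 12.13)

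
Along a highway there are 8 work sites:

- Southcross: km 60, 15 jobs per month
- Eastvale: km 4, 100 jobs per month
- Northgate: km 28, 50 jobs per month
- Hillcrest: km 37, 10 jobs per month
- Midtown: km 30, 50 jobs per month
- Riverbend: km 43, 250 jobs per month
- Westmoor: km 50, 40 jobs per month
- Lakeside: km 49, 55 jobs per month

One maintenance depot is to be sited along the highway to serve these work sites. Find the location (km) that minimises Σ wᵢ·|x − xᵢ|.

For a sum of weighted absolute distances on a line, the optimum is the weighted median (not the mean). Total weight W = 570; half-weight = 285.
Sort by position and accumulate weight:
  km 4 (Eastvale, w=100) → cum 100
  km 28 (Northgate, w=50) → cum 150
  km 30 (Midtown, w=50) → cum 200
  km 37 (Hillcrest, w=10) → cum 210
  km 43 (Riverbend, w=250) → cum 460  ≥ 285 → median here
  km 49 (Lakeside, w=55) → cum 515
  km 50 (Westmoor, w=40) → cum 555
  km 60 (Southcross, w=15) → cum 570
Optimal location: km 43.

x = 43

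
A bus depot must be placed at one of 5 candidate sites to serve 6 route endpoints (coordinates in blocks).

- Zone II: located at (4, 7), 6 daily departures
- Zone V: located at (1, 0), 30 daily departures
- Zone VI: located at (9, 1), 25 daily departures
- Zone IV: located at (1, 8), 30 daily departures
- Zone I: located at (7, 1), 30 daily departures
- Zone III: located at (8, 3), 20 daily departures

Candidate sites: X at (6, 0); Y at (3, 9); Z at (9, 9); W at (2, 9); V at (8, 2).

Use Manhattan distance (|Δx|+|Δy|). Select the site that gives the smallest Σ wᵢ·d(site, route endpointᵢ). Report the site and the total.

V, total 844 blocks

Total weighted distance at each candidate:
  X (6, 0): total = 854
  Y (3, 9): total = 1368
  Z (9, 9): total = 1462
  W (2, 9): total = 1389
  V (8, 2): total = 844
Minimum is at V with total 844 blocks.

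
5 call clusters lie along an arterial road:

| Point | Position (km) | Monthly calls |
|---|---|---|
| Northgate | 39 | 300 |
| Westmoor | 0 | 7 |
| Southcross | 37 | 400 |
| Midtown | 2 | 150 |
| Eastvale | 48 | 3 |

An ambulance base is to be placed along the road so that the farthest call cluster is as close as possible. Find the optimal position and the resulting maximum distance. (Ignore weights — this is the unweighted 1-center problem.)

location 24, max distance 24

The 1-center on a line is the midpoint of the two extreme points: leftmost at 0, rightmost at 48.
Optimal location = (0 + 48)/2 = 24; maximum distance = (48 − 0)/2 = 24.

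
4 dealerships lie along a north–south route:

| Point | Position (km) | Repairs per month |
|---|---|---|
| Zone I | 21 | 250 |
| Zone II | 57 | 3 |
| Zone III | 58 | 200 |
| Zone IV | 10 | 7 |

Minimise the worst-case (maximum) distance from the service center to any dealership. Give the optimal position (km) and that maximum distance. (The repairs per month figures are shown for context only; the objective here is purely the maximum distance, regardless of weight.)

The 1-center on a line is the midpoint of the two extreme points: leftmost at 10, rightmost at 58.
Optimal location = (10 + 58)/2 = 34; maximum distance = (58 − 10)/2 = 24.

location 34, max distance 24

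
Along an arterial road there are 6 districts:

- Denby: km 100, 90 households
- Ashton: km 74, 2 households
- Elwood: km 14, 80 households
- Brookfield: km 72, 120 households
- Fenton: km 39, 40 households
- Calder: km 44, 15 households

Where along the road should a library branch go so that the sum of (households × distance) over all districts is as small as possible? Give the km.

For a sum of weighted absolute distances on a line, the optimum is the weighted median (not the mean). Total weight W = 347; half-weight = 173.5.
Sort by position and accumulate weight:
  km 14 (Elwood, w=80) → cum 80
  km 39 (Fenton, w=40) → cum 120
  km 44 (Calder, w=15) → cum 135
  km 72 (Brookfield, w=120) → cum 255  ≥ 173.5 → median here
  km 74 (Ashton, w=2) → cum 257
  km 100 (Denby, w=90) → cum 347
Optimal location: km 72.

x = 72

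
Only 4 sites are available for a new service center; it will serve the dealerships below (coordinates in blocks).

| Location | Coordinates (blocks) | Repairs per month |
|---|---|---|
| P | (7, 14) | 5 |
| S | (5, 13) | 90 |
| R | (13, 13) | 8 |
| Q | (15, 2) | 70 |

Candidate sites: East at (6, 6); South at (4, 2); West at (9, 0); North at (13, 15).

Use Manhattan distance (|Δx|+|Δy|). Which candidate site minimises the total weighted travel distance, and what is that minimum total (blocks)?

Total weighted distance at each candidate:
  East (6, 6): total = 1787
  South (4, 2): total = 2085
  West (9, 0): total = 2306
  North (13, 15): total = 2001
Minimum is at East with total 1787 blocks.

East, total 1787 blocks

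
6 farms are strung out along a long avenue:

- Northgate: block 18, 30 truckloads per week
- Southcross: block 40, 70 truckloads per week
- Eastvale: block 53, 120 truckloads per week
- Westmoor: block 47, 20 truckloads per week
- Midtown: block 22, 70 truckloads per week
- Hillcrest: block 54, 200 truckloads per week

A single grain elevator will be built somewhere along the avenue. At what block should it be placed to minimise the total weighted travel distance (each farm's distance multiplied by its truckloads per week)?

For a sum of weighted absolute distances on a line, the optimum is the weighted median (not the mean). Total weight W = 510; half-weight = 255.
Sort by position and accumulate weight:
  block 18 (Northgate, w=30) → cum 30
  block 22 (Midtown, w=70) → cum 100
  block 40 (Southcross, w=70) → cum 170
  block 47 (Westmoor, w=20) → cum 190
  block 53 (Eastvale, w=120) → cum 310  ≥ 255 → median here
  block 54 (Hillcrest, w=200) → cum 510
Optimal location: block 53.

x = 53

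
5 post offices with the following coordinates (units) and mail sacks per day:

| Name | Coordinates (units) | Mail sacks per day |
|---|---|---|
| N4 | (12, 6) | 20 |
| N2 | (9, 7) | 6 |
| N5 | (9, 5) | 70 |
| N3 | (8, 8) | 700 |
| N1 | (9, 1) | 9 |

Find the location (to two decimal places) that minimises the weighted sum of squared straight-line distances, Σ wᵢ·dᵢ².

(8.20, 7.60)

The minimiser of Σwᵢ‖p−pᵢ‖² is the weighted centroid p* = (Σwᵢpᵢ)/(Σwᵢ).
Σwᵢ = 805.
Σwᵢxᵢ = 20·12 + 6·9 + 70·9 + 700·8 + 9·9 = 6605.
Σwᵢyᵢ = 20·6 + 6·7 + 70·5 + 700·8 + 9·1 = 6121.
x* = 6605/805 = 8.20, y* = 6121/805 = 7.60.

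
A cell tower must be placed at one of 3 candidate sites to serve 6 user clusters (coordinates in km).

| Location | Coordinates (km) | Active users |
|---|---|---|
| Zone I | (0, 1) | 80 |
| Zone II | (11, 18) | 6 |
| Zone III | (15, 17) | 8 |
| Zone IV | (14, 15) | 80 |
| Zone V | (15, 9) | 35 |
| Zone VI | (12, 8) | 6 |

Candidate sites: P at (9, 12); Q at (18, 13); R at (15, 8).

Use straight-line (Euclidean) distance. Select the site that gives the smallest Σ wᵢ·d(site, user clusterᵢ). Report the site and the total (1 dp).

Total weighted distance at each candidate:
  P (9, 12): total = 1968.7
  Q (18, 13): total = 2401.9
  R (15, 8): total = 2079.5
Minimum is at P with total 1968.7 km.

P, total 1968.7 km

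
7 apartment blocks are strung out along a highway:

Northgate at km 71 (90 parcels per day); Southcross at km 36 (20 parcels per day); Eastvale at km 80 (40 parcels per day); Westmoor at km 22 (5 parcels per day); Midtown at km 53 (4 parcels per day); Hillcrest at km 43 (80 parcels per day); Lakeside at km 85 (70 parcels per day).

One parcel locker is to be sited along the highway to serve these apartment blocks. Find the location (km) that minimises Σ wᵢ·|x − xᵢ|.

x = 71

For a sum of weighted absolute distances on a line, the optimum is the weighted median (not the mean). Total weight W = 309; half-weight = 154.5.
Sort by position and accumulate weight:
  km 22 (Westmoor, w=5) → cum 5
  km 36 (Southcross, w=20) → cum 25
  km 43 (Hillcrest, w=80) → cum 105
  km 53 (Midtown, w=4) → cum 109
  km 71 (Northgate, w=90) → cum 199  ≥ 154.5 → median here
  km 80 (Eastvale, w=40) → cum 239
  km 85 (Lakeside, w=70) → cum 309
Optimal location: km 71.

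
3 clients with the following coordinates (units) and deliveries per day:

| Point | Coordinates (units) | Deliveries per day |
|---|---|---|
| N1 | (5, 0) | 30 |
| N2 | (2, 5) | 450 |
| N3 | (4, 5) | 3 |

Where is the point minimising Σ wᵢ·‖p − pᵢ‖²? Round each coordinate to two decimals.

The minimiser of Σwᵢ‖p−pᵢ‖² is the weighted centroid p* = (Σwᵢpᵢ)/(Σwᵢ).
Σwᵢ = 483.
Σwᵢxᵢ = 30·5 + 450·2 + 3·4 = 1062.
Σwᵢyᵢ = 30·0 + 450·5 + 3·5 = 2265.
x* = 1062/483 = 2.20, y* = 2265/483 = 4.69.

(2.20, 4.69)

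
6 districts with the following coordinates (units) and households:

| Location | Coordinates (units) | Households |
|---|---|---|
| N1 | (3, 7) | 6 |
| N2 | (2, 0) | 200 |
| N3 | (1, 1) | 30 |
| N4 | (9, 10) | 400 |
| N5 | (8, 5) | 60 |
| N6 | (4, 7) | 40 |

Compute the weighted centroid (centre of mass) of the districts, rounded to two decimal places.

(6.37, 6.32)

The minimiser of Σwᵢ‖p−pᵢ‖² is the weighted centroid p* = (Σwᵢpᵢ)/(Σwᵢ).
Σwᵢ = 736.
Σwᵢxᵢ = 6·3 + 200·2 + 30·1 + 400·9 + 60·8 + 40·4 = 4688.
Σwᵢyᵢ = 6·7 + 200·0 + 30·1 + 400·10 + 60·5 + 40·7 = 4652.
x* = 4688/736 = 6.37, y* = 4652/736 = 6.32.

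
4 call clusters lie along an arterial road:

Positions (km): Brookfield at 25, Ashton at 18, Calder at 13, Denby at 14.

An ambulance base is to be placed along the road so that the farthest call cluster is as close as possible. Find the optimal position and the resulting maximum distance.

location 19, max distance 6

The 1-center on a line is the midpoint of the two extreme points: leftmost at 13, rightmost at 25.
Optimal location = (13 + 25)/2 = 19; maximum distance = (25 − 13)/2 = 6.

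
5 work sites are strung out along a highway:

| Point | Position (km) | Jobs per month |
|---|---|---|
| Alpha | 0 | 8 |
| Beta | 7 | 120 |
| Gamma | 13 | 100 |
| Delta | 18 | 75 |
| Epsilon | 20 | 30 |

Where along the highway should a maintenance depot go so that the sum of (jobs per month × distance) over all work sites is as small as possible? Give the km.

x = 13

For a sum of weighted absolute distances on a line, the optimum is the weighted median (not the mean). Total weight W = 333; half-weight = 166.5.
Sort by position and accumulate weight:
  km 0 (Alpha, w=8) → cum 8
  km 7 (Beta, w=120) → cum 128
  km 13 (Gamma, w=100) → cum 228  ≥ 166.5 → median here
  km 18 (Delta, w=75) → cum 303
  km 20 (Epsilon, w=30) → cum 333
Optimal location: km 13.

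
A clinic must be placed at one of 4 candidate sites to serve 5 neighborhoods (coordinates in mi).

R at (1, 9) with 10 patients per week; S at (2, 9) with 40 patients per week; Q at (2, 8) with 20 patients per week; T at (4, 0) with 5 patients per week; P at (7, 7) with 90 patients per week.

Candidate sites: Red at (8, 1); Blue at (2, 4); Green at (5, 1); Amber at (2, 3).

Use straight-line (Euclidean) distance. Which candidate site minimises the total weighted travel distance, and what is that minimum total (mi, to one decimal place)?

Total weighted distance at each candidate:
  Red (8, 1): total = 1258.8
  Blue (2, 4): total = 878.1
  Green (5, 1): total = 1159.8
  Amber (2, 3): total = 995.1
Minimum is at Blue with total 878.1 mi.

Blue, total 878.1 mi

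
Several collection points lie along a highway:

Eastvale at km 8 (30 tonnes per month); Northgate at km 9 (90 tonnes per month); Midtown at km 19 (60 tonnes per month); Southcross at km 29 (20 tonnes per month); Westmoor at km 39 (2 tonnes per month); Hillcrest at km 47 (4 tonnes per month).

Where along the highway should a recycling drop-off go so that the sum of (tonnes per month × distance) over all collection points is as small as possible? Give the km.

x = 9

For a sum of weighted absolute distances on a line, the optimum is the weighted median (not the mean). Total weight W = 206; half-weight = 103.
Sort by position and accumulate weight:
  km 8 (Eastvale, w=30) → cum 30
  km 9 (Northgate, w=90) → cum 120  ≥ 103 → median here
  km 19 (Midtown, w=60) → cum 180
  km 29 (Southcross, w=20) → cum 200
  km 39 (Westmoor, w=2) → cum 202
  km 47 (Hillcrest, w=4) → cum 206
Optimal location: km 9.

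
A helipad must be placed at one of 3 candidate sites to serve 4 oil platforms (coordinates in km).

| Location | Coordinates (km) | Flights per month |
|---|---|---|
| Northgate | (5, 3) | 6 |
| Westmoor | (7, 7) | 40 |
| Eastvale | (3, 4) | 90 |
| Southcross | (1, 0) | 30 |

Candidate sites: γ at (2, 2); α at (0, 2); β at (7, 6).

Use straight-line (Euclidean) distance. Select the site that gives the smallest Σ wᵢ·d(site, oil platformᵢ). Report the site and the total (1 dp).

γ, total 570.1 km

Total weighted distance at each candidate:
  γ (2, 2): total = 570.1
  α (0, 2): total = 766.3
  β (7, 6): total = 718.7
Minimum is at γ with total 570.1 km.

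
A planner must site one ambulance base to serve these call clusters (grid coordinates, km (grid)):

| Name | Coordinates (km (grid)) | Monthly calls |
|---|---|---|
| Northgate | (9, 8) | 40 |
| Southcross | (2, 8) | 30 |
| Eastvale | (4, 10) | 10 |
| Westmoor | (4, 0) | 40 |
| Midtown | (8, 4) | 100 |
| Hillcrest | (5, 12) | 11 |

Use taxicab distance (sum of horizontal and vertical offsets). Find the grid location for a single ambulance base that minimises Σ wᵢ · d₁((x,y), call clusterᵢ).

Manhattan distance separates: Σwᵢ(|x−xᵢ|+|y−yᵢ|) = Σwᵢ|x−xᵢ| + Σwᵢ|y−yᵢ|, so x and y are optimised independently as 1-D weighted medians.
Total weight W = 231; half = 115.5.
x-coordinate, sorted with cumulative weight:
  x=2 (Southcross, w=30) cum 30
  x=4 (Eastvale, w=10) cum 40
  x=4 (Westmoor, w=40) cum 80
  x=5 (Hillcrest, w=11) cum 91
  x=8 (Midtown, w=100) cum 191  ← median
  x=9 (Northgate, w=40) cum 231
⇒ x* = 8
y-coordinate, sorted with cumulative weight:
  y=0 (Westmoor, w=40) cum 40
  y=4 (Midtown, w=100) cum 140  ← median
  y=8 (Northgate, w=40) cum 180
  y=8 (Southcross, w=30) cum 210
  y=10 (Eastvale, w=10) cum 220
  y=12 (Hillcrest, w=11) cum 231
⇒ y* = 4

(8, 4)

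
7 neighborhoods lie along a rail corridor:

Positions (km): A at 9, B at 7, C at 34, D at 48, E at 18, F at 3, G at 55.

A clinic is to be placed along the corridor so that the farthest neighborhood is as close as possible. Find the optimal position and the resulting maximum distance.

location 29, max distance 26

The 1-center on a line is the midpoint of the two extreme points: leftmost at 3, rightmost at 55.
Optimal location = (3 + 55)/2 = 29; maximum distance = (55 − 3)/2 = 26.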